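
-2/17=-0.12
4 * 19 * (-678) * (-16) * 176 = 145102848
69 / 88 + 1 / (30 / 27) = 741 / 440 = 1.68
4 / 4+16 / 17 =1.94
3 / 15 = 1 / 5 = 0.20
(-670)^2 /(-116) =-3869.83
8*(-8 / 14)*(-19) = 608 / 7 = 86.86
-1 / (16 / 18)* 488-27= -576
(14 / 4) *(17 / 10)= 119 / 20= 5.95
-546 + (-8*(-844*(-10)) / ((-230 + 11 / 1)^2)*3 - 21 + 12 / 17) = -570.52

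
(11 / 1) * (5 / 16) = 3.44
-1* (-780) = 780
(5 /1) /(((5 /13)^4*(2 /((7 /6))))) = 199927 /1500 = 133.28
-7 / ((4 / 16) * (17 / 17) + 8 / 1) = -28 / 33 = -0.85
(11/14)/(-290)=-11/4060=-0.00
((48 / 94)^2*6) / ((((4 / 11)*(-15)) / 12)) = -38016 / 11045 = -3.44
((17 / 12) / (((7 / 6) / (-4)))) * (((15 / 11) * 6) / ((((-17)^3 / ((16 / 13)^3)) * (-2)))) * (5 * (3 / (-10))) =552960 / 48889841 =0.01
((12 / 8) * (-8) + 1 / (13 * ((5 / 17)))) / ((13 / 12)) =-9156 / 845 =-10.84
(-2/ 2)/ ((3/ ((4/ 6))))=-2/ 9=-0.22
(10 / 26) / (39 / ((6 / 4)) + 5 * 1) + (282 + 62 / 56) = 3194721 / 11284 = 283.12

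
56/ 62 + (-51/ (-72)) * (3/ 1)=751/ 248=3.03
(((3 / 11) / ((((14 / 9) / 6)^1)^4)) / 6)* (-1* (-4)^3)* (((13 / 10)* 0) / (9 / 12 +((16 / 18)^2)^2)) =0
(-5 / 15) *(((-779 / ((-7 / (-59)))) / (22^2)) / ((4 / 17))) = 781337 / 40656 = 19.22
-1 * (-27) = 27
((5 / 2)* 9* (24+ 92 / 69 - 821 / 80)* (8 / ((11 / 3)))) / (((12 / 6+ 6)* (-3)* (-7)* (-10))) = -10851 / 24640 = -0.44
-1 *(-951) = 951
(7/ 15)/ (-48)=-7/ 720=-0.01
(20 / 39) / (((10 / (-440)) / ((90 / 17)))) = -119.46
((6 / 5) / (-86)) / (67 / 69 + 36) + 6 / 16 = 1643739 / 4387720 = 0.37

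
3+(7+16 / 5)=66 / 5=13.20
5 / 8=0.62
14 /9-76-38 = -1012 /9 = -112.44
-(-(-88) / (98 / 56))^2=-2528.65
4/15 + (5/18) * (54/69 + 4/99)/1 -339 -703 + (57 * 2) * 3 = -71674751/102465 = -699.50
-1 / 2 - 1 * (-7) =13 / 2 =6.50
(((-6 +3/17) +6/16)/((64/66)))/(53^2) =-24453/12224768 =-0.00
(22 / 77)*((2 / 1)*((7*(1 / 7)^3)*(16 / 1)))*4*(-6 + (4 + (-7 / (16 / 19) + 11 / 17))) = -42064 / 5831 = -7.21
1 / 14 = 0.07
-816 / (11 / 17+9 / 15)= -34680 / 53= -654.34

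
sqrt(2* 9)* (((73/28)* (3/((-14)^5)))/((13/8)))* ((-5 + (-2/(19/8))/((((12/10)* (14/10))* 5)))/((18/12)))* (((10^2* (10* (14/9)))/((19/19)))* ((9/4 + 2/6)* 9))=575650625* sqrt(2)/174355818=4.67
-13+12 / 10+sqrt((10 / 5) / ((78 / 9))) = -59 / 5+sqrt(39) / 13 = -11.32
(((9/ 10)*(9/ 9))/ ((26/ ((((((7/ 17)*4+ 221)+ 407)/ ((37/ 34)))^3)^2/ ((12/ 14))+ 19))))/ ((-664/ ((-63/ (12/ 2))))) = 21225853886572330736054707071/ 885894014499520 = 23959811827562.39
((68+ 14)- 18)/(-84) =-16/21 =-0.76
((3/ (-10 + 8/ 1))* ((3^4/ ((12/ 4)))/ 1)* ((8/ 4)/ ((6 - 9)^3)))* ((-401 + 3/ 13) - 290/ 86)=-677745/ 559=-1212.42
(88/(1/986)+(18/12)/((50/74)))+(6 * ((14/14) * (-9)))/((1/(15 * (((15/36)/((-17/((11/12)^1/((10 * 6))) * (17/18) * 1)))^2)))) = 92763334835011/1069068800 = 86770.22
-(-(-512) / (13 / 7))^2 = -12845056 / 169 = -76006.25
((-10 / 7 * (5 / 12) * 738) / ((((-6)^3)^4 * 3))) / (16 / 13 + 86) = -13325 / 17279298183168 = -0.00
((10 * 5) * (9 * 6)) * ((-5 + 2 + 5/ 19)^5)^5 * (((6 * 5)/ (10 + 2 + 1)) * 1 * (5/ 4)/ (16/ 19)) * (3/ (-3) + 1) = 0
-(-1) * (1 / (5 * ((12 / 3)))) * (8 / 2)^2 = 4 / 5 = 0.80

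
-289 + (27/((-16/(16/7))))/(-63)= -14158/49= -288.94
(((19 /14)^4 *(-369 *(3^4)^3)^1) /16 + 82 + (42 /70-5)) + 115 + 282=-127779408546357 /3073280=-41577535.58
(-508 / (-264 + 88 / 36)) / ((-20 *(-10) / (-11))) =-0.11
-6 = -6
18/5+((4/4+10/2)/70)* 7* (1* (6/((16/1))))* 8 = 27/5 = 5.40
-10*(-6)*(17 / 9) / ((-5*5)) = -68 / 15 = -4.53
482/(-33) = -14.61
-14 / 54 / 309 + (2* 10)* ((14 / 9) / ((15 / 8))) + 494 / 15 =2065939 / 41715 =49.53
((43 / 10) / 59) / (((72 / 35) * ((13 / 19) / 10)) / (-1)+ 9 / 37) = 1058015 / 1487862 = 0.71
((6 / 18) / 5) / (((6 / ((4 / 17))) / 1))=0.00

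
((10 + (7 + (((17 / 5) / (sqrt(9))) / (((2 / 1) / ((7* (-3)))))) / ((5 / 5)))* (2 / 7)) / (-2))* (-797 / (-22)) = -34271 / 220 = -155.78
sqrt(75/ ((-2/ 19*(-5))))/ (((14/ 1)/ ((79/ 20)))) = 79*sqrt(570)/ 560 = 3.37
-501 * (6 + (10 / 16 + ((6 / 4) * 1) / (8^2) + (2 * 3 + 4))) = -1067631 / 128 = -8340.87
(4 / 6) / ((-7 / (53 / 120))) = -53 / 1260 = -0.04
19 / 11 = 1.73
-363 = -363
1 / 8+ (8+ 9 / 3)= 89 / 8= 11.12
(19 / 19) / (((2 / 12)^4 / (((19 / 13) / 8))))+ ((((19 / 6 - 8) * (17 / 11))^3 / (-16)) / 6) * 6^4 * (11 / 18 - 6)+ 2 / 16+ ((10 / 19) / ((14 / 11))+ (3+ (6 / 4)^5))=-2491449802967 / 82846764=-30072.99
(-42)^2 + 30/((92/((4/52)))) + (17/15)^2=237522397/134550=1765.31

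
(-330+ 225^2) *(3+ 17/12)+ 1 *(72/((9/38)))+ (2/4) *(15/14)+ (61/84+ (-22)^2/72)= 56056955/252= 222448.23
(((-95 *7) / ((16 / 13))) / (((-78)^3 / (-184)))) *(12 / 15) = -3059 / 18252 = -0.17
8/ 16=1/ 2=0.50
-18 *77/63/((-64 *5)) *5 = 11/32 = 0.34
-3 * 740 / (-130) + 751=9985 / 13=768.08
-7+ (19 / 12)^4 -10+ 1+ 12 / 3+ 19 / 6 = -52847 / 20736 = -2.55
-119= -119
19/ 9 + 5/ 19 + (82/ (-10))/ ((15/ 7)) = -6209/ 4275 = -1.45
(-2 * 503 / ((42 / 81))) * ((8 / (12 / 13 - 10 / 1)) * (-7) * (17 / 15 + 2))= -11063988 / 295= -37505.04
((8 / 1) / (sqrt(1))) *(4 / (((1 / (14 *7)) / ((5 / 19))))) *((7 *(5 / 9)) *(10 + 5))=2744000 / 57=48140.35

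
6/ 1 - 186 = -180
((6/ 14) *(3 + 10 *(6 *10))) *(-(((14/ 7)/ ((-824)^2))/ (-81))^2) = -67/ 196043825746944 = -0.00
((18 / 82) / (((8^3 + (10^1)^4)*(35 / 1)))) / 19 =1 / 31845520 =0.00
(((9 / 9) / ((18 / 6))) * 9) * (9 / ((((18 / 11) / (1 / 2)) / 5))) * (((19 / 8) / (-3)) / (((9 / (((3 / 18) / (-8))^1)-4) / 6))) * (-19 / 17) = -59565 / 118592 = -0.50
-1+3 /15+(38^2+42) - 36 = 7246 /5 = 1449.20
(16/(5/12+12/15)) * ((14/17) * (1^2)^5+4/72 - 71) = -3433120/3723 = -922.14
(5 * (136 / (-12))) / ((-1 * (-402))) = -0.14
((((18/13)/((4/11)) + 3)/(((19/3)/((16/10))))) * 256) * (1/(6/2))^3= 60416/3705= 16.31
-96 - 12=-108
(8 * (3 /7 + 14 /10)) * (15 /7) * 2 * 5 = 15360 /49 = 313.47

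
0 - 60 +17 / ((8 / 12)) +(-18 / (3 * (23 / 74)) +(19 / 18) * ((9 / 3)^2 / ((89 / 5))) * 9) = -100305 / 2047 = -49.00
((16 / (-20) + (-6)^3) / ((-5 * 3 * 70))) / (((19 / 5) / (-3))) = -542 / 3325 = -0.16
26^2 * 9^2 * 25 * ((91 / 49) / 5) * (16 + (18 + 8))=21354840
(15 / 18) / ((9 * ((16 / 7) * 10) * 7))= 1 / 1728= 0.00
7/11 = 0.64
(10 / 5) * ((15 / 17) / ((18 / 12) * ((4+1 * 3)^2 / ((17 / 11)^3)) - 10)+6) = 1186104 / 97397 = 12.18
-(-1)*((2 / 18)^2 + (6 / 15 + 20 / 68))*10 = 9728 / 1377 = 7.06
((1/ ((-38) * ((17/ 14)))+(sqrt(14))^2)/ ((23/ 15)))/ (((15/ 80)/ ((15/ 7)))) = 774000/ 7429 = 104.19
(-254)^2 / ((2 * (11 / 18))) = 580644 / 11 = 52785.82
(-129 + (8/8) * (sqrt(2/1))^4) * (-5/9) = 69.44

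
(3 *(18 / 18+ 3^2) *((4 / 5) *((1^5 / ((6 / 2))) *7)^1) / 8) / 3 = 7 / 3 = 2.33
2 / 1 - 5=-3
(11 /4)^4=14641 /256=57.19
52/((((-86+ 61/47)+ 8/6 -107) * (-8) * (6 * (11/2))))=611/590524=0.00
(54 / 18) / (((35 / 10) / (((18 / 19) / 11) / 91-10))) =-1141032 / 133133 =-8.57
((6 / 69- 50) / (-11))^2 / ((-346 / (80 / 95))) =-10543232 / 210397583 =-0.05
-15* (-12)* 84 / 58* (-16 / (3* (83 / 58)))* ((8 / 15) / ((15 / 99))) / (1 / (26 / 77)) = -479232 / 415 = -1154.78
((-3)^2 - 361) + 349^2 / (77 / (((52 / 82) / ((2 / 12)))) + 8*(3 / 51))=303685468 / 54917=5529.90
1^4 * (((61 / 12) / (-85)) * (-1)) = 61 / 1020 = 0.06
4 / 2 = 2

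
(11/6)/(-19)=-0.10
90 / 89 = 1.01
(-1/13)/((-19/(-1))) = -1/247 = -0.00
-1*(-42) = 42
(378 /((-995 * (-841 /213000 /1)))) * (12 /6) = 32205600 /167359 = 192.43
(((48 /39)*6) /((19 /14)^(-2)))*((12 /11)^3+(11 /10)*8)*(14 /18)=194085152 /1816815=106.83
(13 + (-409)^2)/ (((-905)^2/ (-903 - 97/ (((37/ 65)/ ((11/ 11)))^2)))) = -275371277408/ 1121245225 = -245.59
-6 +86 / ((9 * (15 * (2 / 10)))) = -76 / 27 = -2.81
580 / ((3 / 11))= 2126.67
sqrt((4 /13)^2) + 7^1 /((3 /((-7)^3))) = -31201 /39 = -800.03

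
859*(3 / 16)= 2577 / 16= 161.06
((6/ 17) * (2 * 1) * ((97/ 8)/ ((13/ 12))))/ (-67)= -1746/ 14807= -0.12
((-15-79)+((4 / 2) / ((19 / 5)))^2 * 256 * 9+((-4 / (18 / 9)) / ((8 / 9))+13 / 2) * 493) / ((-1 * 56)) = -3811405 / 80864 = -47.13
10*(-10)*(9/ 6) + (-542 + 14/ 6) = -2069/ 3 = -689.67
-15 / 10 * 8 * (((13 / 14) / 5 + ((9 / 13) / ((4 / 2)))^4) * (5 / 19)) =-9599937 / 15194452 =-0.63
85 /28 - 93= -89.96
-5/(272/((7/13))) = -35/3536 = -0.01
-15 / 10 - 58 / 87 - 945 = -5683 / 6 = -947.17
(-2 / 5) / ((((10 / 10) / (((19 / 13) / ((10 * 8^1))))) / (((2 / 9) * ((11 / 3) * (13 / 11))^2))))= -0.03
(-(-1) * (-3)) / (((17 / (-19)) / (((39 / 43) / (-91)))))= -171 / 5117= -0.03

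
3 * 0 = 0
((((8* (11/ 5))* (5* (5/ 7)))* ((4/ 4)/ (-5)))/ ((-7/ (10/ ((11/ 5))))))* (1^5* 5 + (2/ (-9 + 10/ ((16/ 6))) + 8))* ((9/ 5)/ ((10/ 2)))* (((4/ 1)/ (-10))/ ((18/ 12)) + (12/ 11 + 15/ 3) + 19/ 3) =1701088/ 3773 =450.86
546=546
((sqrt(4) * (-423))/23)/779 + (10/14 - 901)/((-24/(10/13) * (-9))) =-286439579/88044138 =-3.25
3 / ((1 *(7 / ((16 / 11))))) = 48 / 77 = 0.62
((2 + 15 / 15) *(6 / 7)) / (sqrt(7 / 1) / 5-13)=-0.21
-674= -674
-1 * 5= -5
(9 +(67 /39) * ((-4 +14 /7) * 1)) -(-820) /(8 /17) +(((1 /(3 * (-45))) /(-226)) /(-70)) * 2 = 12133356631 /6941025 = 1748.06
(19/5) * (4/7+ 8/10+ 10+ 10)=14212/175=81.21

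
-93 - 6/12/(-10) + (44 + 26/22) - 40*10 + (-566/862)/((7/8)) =-297699733/663740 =-448.52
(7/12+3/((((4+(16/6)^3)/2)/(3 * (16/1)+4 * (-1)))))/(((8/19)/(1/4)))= 426911/59520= 7.17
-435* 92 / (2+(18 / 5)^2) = -500250 / 187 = -2675.13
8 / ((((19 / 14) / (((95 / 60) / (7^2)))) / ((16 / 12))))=16 / 63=0.25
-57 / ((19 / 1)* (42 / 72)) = -36 / 7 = -5.14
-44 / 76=-0.58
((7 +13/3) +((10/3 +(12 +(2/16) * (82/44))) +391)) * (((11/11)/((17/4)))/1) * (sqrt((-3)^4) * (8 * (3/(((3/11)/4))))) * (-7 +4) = -934521.88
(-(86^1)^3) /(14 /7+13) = -636056 /15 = -42403.73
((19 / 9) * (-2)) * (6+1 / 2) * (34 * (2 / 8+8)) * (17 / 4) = -32717.21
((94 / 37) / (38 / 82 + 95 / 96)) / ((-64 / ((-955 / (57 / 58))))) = 106736530 / 4020457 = 26.55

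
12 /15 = 4 /5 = 0.80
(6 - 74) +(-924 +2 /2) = -991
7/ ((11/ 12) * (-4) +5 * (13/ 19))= -57/ 2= -28.50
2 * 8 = 16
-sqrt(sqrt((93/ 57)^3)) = -19^(1/ 4)*31^(3/ 4)/ 19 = -1.44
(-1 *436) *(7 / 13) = -3052 / 13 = -234.77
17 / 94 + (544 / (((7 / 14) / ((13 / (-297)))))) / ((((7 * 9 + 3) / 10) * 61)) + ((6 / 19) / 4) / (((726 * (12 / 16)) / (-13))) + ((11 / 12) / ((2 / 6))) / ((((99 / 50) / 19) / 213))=3000938389762 / 533889873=5620.89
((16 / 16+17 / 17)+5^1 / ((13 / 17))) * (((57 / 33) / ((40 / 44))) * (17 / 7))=35853 / 910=39.40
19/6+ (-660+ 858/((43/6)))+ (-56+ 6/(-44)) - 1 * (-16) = -819116/1419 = -577.25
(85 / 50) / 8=17 / 80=0.21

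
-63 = -63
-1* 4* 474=-1896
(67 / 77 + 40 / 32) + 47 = 15129 / 308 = 49.12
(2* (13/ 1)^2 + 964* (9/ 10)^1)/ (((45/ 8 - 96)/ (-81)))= 1080.54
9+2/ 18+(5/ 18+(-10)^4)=180169/ 18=10009.39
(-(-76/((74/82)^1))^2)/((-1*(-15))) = -9709456/20535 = -472.82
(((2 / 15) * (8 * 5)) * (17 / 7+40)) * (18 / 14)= 14256 / 49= 290.94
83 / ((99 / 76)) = 6308 / 99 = 63.72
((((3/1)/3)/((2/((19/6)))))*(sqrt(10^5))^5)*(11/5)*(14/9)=146300000000000*sqrt(10)/27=17134860062319.77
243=243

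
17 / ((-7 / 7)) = -17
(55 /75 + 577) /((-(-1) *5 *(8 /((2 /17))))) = 4333 /2550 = 1.70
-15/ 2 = -7.50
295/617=0.48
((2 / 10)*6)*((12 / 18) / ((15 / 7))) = 28 / 75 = 0.37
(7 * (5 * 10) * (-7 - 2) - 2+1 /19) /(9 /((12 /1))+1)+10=-238218 /133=-1791.11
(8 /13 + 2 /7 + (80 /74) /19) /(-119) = -61286 /7612787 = -0.01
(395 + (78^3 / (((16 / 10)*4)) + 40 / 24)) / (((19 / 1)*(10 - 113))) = -894545 / 23484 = -38.09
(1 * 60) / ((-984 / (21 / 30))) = -7 / 164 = -0.04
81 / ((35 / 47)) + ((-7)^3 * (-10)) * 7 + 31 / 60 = 10130101 / 420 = 24119.29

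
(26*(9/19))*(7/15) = 546/95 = 5.75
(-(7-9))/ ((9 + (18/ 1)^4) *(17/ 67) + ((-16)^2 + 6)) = 134/ 1802299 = 0.00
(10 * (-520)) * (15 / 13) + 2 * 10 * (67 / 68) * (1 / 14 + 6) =-82325 / 14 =-5880.36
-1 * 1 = -1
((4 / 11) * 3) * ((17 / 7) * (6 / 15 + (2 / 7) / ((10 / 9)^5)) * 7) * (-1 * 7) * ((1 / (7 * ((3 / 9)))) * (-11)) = 30454497 / 87500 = 348.05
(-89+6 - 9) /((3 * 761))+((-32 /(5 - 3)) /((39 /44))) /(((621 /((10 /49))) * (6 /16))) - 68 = -184384906136 /2709306873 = -68.06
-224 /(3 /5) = -1120 /3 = -373.33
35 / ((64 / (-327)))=-11445 / 64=-178.83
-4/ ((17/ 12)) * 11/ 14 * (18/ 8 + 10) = -462/ 17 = -27.18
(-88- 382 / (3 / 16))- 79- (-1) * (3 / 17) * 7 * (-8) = -112925 / 51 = -2214.22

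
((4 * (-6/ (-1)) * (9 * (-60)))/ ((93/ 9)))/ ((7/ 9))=-349920/ 217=-1612.53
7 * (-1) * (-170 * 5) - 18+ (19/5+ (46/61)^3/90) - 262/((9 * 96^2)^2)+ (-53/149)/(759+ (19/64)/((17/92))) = 142864493683399026806426521/24068262114702112849920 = 5935.80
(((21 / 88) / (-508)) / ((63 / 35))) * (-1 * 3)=35 / 44704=0.00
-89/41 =-2.17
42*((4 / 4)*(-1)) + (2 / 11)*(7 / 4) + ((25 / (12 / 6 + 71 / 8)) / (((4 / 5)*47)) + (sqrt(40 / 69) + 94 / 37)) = -130076129 / 3328446 + 2*sqrt(690) / 69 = -38.32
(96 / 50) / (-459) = -0.00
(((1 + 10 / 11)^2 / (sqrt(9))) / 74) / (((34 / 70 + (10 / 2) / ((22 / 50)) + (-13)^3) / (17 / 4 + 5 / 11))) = -1065015 / 30131391928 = -0.00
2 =2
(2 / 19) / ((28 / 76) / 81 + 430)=162 / 661777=0.00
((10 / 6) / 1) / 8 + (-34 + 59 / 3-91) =-841 / 8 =-105.12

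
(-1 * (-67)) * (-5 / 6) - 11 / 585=-65347 / 1170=-55.85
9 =9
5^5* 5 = 15625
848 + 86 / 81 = 68774 / 81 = 849.06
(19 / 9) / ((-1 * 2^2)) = -19 / 36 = -0.53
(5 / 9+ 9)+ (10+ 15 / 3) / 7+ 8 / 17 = 13033 / 1071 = 12.17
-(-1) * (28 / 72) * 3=7 / 6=1.17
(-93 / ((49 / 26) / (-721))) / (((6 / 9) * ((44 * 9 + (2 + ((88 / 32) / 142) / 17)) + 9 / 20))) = 2004054520 / 14962283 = 133.94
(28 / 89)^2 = 784 / 7921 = 0.10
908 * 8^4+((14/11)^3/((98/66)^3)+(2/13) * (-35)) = 16583748910/4459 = 3719163.25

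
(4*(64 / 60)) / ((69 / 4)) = 256 / 1035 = 0.25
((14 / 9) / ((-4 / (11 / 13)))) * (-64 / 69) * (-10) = -24640 / 8073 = -3.05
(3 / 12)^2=1 / 16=0.06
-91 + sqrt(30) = -85.52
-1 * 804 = -804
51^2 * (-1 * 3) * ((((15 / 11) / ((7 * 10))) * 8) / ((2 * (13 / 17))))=-795906 / 1001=-795.11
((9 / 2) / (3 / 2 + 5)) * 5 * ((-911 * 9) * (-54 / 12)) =3320595 / 26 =127715.19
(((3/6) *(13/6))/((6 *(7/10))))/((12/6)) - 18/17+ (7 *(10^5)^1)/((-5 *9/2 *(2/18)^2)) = -21591367967/8568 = -2520000.93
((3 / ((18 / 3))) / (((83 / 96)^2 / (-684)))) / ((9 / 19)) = -6653952 / 6889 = -965.88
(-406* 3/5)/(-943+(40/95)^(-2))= 0.26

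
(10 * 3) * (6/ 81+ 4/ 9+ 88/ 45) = 668/ 9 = 74.22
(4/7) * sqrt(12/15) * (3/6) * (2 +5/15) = 4 * sqrt(5)/15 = 0.60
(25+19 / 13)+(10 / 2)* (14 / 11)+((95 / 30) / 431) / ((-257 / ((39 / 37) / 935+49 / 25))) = 24528141663739 / 747236951175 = 32.83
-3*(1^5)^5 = -3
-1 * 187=-187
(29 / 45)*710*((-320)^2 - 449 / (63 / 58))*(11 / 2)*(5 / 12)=363808508855 / 3402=106939596.96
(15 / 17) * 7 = 105 / 17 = 6.18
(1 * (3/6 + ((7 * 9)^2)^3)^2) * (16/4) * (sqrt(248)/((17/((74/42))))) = 1157119745248240009039514 * sqrt(62)/357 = 25521484552546730195820.82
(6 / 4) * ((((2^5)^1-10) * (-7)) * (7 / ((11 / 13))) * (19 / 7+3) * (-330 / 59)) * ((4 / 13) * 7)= 7761600 / 59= 131552.54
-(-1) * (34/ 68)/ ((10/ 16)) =4/ 5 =0.80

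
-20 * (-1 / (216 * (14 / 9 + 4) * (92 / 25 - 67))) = -5 / 18996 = -0.00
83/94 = 0.88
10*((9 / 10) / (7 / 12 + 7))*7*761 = 82188 / 13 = 6322.15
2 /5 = 0.40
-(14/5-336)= 1666/5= 333.20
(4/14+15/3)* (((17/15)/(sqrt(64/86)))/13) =629* sqrt(86)/10920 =0.53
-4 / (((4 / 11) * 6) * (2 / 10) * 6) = -55 / 36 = -1.53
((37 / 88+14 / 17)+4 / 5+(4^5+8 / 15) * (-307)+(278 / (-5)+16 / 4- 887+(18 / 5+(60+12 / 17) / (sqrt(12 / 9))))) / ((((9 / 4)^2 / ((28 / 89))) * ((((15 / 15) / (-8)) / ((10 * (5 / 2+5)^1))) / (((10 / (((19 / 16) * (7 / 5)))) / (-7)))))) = -10105851.62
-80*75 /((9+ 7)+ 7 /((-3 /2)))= -9000 /17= -529.41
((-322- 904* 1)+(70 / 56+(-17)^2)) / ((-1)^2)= -3743 / 4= -935.75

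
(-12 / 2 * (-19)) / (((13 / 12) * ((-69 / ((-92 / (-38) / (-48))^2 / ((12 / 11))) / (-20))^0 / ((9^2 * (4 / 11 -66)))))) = -80003376 / 143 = -559464.17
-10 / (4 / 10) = -25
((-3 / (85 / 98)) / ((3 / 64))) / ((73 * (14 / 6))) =-2688 / 6205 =-0.43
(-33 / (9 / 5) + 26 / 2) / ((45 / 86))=-1376 / 135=-10.19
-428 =-428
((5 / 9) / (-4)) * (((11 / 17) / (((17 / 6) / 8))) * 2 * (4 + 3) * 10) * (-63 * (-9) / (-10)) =2014.26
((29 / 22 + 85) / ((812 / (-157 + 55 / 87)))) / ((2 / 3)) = -6458499 / 259028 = -24.93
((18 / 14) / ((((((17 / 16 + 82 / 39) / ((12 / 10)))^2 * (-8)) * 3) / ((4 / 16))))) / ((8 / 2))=-328536 / 682609375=-0.00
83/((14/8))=332/7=47.43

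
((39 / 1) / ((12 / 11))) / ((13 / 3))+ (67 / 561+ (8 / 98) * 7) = 140443 / 15708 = 8.94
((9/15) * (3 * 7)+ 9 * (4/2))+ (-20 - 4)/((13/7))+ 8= 1669/65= 25.68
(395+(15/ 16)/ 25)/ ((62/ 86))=1358929/ 2480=547.96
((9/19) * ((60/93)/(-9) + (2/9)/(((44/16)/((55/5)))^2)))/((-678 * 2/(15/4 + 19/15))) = -0.01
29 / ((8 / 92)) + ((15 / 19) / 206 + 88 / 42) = 13792115 / 41097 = 335.60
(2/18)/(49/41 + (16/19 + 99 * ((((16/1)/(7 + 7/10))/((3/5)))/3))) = 5453/5708781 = 0.00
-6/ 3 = -2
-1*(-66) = 66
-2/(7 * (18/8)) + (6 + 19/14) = 911/126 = 7.23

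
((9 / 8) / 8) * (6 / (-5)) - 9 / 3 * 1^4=-3.17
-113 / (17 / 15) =-1695 / 17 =-99.71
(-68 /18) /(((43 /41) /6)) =-2788 /129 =-21.61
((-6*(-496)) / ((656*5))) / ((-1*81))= -62 / 5535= -0.01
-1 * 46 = -46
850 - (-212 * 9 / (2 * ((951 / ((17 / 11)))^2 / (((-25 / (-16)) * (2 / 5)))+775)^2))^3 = 385627857131196647020825549919660781110917708969529216650 / 453679831919054878848030058719713747183140218111003049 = 850.00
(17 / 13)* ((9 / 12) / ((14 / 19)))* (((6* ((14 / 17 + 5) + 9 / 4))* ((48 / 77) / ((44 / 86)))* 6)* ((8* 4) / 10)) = 581298768 / 385385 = 1508.36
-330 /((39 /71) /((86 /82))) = -335830 /533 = -630.08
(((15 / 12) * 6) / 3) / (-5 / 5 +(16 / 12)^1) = 15 / 2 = 7.50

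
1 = 1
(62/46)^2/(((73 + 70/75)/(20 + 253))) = 3935295/586661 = 6.71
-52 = -52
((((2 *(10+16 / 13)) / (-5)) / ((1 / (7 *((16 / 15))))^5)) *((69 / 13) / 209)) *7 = -828512072105984 / 44703140625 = -18533.64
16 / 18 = 0.89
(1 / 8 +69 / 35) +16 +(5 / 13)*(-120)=-102129 / 3640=-28.06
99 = 99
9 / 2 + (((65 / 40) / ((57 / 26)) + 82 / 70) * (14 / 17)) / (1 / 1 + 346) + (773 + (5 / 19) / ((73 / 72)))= 95453972062 / 122728695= 777.76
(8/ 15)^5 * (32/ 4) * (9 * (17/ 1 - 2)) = 262144/ 5625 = 46.60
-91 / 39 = -7 / 3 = -2.33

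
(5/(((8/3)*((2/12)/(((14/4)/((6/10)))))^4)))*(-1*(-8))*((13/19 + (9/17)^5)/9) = 146911727725000/80931849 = 1815252.33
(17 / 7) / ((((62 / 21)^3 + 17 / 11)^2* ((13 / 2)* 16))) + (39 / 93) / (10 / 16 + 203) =84805679121860629 / 40560871318879649400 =0.00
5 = 5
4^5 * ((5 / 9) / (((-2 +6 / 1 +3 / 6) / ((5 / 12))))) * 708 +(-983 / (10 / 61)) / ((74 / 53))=1977970841 / 59940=32999.18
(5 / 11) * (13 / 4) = 65 / 44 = 1.48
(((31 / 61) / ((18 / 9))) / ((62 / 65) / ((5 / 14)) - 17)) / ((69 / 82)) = -413075 / 19601313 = -0.02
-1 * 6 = -6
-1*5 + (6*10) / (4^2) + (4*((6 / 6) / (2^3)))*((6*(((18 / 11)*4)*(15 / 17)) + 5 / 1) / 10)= 137 / 187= 0.73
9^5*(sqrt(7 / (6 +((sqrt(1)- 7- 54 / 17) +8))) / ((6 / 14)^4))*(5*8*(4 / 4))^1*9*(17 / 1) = 5356006740*sqrt(9758) / 41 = 12904395499.35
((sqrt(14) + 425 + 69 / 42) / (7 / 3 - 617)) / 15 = -5973 / 129080 - sqrt(14) / 9220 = -0.05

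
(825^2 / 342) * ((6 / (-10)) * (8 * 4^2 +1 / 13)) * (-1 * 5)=377746875 / 494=764669.79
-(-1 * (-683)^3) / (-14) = 318611987 / 14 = 22757999.07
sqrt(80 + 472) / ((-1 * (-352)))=sqrt(138) / 176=0.07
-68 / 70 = -34 / 35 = -0.97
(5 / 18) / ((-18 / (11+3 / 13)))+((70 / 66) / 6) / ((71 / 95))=51980 / 822393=0.06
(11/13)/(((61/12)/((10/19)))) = 1320/15067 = 0.09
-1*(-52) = 52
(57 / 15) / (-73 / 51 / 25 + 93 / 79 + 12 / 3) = 382755 / 515708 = 0.74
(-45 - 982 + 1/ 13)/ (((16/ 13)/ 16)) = -13350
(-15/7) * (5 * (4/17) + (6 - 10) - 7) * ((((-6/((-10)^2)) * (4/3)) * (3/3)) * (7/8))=-501/340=-1.47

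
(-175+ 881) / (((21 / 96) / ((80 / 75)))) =361472 / 105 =3442.59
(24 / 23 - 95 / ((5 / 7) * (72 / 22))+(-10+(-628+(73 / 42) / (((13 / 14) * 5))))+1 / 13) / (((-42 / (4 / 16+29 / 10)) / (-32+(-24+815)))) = 400882867 / 10400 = 38546.43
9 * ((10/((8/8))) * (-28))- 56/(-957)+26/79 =-190490254/75603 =-2519.61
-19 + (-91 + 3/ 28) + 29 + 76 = -4.89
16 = 16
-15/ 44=-0.34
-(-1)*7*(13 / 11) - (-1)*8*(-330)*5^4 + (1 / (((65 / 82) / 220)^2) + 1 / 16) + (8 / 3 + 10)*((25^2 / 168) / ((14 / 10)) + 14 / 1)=-20629965644657 / 13117104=-1572753.07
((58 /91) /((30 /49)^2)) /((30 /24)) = 19894 /14625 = 1.36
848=848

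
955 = 955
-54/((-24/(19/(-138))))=-57/184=-0.31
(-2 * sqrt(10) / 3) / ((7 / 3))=-0.90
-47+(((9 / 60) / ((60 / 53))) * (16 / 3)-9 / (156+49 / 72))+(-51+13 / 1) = -71367082 / 846075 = -84.35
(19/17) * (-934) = -1043.88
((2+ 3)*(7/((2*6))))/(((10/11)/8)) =77/3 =25.67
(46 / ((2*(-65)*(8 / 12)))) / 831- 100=-3601023 / 36010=-100.00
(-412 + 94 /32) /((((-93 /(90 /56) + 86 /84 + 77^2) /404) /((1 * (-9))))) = 69409725 /274034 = 253.29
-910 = -910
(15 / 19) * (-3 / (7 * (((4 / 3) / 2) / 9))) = -1215 / 266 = -4.57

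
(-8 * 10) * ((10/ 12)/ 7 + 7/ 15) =-328/ 7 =-46.86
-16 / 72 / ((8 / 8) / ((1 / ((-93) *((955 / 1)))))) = 0.00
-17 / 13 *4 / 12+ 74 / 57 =213 / 247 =0.86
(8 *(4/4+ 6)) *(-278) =-15568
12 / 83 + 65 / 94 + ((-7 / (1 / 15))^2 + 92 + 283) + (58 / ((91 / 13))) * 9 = 626717905 / 54614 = 11475.41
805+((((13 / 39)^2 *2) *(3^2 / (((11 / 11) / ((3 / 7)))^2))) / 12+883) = 165427 / 98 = 1688.03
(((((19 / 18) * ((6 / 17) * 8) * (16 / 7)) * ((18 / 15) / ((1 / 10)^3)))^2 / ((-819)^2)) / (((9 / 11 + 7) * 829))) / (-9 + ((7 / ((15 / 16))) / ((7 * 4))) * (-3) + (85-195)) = -26024345600000 / 202820353267918113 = -0.00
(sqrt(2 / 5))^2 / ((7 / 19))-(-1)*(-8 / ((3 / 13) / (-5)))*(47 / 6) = 428042 / 315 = 1358.86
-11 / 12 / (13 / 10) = -55 / 78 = -0.71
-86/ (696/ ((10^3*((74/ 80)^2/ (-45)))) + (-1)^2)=117734/ 48743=2.42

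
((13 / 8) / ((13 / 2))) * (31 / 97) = 31 / 388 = 0.08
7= 7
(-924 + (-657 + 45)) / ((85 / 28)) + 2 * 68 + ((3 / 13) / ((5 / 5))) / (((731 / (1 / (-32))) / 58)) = -281271347 / 760240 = -369.98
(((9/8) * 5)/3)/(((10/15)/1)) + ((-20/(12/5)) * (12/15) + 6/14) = -1151/336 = -3.43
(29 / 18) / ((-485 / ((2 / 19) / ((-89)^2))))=-29 / 656928135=-0.00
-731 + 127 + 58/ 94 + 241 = -362.38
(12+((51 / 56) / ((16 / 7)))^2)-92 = -1308119 / 16384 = -79.84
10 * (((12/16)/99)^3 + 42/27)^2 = 64000723987205/2644926400512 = 24.20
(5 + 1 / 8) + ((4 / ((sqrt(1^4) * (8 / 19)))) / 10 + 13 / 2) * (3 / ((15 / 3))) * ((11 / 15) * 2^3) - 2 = 29349 / 1000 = 29.35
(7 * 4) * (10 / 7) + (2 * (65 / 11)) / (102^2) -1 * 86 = -2632147 / 57222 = -46.00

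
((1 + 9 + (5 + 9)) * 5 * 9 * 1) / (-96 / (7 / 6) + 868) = 378 / 275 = 1.37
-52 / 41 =-1.27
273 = 273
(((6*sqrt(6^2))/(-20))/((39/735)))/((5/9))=-3969/65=-61.06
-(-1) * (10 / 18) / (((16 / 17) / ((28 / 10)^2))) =4.63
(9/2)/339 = 3/226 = 0.01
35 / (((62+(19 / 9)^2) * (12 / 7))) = 945 / 3076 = 0.31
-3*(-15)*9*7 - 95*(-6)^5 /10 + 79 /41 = 3145066 /41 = 76708.93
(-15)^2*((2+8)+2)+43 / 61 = 164743 / 61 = 2700.70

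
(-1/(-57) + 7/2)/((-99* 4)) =-401/45144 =-0.01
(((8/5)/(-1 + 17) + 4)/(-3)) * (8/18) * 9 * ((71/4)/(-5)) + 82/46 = 21.19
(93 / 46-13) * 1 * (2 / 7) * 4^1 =-2020 / 161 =-12.55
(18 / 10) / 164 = 9 / 820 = 0.01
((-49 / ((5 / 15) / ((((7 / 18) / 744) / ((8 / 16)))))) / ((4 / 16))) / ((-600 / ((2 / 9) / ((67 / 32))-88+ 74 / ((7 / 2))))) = -3451511 / 50471100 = -0.07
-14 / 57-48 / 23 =-3058 / 1311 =-2.33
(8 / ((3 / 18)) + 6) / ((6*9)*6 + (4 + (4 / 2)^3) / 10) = 45 / 271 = 0.17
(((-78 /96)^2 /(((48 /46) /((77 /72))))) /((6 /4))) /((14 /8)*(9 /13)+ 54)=0.01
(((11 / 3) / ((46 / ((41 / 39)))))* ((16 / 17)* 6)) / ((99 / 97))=0.46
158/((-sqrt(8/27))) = -237 * sqrt(6)/2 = -290.26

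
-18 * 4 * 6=-432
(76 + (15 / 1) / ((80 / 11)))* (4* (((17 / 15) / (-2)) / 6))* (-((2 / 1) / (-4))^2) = 21233 / 2880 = 7.37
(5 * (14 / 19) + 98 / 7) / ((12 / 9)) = 252 / 19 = 13.26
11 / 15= 0.73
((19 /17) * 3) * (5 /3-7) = -304 /17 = -17.88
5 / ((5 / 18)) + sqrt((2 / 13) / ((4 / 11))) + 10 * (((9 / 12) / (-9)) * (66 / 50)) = sqrt(286) / 26 + 169 / 10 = 17.55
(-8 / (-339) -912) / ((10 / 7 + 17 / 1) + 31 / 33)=-11902660 / 252781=-47.09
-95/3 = -31.67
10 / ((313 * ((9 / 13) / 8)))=1040 / 2817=0.37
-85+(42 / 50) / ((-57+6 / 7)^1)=-278424 / 3275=-85.01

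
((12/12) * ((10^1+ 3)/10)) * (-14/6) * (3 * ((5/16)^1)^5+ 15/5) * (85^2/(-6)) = 10990.57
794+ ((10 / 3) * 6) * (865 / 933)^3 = 657804284678 / 812166237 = 809.94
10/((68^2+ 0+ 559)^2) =0.00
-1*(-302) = 302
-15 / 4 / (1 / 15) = -225 / 4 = -56.25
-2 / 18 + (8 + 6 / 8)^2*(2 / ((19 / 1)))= 10873 / 1368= 7.95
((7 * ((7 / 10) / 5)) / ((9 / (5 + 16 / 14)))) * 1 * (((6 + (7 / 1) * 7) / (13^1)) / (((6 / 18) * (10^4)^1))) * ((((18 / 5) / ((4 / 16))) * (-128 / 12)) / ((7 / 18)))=-68112 / 203125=-0.34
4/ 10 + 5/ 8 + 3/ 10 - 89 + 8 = -3187/ 40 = -79.68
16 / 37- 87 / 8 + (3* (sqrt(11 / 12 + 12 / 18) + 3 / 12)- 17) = -7901 / 296 + sqrt(57) / 2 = -22.92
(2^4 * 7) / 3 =112 / 3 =37.33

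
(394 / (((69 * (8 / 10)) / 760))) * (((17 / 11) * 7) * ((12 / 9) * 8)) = 1425334400 / 2277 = 625970.31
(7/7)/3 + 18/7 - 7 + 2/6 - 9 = -268/21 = -12.76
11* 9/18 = 11/2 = 5.50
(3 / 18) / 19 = 1 / 114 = 0.01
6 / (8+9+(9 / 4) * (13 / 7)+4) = 56 / 235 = 0.24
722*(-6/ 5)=-866.40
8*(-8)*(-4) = 256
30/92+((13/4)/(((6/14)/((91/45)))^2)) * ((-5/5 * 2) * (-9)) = 60677653/46575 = 1302.79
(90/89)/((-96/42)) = -315/712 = -0.44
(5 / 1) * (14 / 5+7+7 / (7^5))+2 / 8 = 473017 / 9604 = 49.25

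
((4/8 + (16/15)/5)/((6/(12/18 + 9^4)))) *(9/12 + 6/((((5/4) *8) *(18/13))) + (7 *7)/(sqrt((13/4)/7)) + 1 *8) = 232113709/32400 + 20641691 *sqrt(91)/3510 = 63263.49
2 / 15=0.13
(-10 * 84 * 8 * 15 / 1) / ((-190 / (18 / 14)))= 12960 / 19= 682.11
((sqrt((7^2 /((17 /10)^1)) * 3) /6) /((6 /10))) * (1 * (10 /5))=35 * sqrt(510) /153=5.17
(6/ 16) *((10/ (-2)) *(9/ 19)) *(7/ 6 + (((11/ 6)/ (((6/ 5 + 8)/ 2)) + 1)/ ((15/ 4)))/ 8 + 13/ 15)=-25833/ 13984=-1.85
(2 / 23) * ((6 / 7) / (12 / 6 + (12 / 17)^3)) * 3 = 88434 / 930097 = 0.10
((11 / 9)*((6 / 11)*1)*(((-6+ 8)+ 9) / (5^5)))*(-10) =-44 / 1875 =-0.02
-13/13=-1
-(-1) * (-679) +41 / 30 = -20329 / 30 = -677.63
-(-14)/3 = 4.67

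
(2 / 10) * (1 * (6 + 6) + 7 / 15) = 187 / 75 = 2.49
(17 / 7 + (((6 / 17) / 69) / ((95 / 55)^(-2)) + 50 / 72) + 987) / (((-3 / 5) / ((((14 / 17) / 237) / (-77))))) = 59023984325 / 792581407002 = 0.07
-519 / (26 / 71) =-36849 / 26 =-1417.27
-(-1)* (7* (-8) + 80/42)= -1136/21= -54.10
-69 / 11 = -6.27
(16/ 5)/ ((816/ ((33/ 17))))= 11/ 1445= 0.01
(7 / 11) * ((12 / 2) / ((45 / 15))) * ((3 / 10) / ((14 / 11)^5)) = 43923 / 384160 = 0.11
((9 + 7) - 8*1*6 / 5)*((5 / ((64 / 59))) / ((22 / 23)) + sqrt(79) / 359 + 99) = 32*sqrt(79) / 1795 + 146177 / 220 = 664.60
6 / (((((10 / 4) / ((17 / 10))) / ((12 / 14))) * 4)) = 153 / 175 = 0.87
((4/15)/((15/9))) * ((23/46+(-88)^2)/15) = 10326/125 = 82.61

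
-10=-10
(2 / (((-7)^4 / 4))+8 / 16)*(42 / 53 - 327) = -41787513 / 254506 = -164.19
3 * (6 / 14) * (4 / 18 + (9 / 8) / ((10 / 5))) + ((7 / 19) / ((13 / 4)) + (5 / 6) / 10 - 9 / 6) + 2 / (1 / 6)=971473 / 82992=11.71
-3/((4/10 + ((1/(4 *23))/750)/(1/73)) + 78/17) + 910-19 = 5211005931/5852441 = 890.40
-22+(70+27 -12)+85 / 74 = 4747 / 74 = 64.15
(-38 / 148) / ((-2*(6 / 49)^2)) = 45619 / 5328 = 8.56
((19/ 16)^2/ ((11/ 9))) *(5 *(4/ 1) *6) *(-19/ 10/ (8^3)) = -185193/ 360448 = -0.51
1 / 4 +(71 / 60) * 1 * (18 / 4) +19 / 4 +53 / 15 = 1663 / 120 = 13.86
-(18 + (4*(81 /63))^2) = -2178 /49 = -44.45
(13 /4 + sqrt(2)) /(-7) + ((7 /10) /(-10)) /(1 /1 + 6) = -83 /175 - sqrt(2) /7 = -0.68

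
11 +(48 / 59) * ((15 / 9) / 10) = 657 / 59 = 11.14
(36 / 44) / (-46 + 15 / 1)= -9 / 341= -0.03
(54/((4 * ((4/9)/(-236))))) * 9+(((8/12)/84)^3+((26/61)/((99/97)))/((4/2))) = -86597139979309/1342252296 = -64516.29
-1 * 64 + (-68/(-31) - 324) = -11960/31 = -385.81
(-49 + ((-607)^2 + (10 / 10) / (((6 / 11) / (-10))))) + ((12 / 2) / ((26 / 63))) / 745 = 10703329892 / 29055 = 368381.69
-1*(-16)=16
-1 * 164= -164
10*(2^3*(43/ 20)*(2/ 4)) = 86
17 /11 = 1.55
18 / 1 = 18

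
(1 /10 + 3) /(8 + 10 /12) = 93 /265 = 0.35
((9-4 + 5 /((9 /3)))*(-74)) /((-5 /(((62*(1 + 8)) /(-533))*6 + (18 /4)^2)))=734598 /533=1378.23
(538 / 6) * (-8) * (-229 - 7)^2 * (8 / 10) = -479431168 / 15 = -31962077.87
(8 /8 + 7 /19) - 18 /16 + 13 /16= 321 /304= 1.06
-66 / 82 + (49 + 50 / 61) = 122586 / 2501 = 49.01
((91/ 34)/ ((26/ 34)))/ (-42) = -1/ 12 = -0.08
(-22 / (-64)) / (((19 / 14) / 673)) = 51821 / 304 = 170.46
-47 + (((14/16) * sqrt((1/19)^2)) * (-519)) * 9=-39841/152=-262.11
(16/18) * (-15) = -40/3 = -13.33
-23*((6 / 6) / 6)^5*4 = -23 / 1944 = -0.01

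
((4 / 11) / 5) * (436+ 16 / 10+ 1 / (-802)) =31.83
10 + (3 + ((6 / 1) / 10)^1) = 68 / 5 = 13.60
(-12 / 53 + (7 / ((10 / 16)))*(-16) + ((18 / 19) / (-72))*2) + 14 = -1666109 / 10070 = -165.45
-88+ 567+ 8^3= 991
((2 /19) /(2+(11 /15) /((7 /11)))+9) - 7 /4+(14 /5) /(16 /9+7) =75541951 /9936620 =7.60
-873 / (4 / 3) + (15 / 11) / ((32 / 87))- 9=-232335 / 352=-660.04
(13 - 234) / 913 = -221 / 913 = -0.24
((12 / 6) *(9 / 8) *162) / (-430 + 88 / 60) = -10935 / 12856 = -0.85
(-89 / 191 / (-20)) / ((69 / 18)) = 267 / 43930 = 0.01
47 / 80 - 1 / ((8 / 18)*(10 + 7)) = 619 / 1360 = 0.46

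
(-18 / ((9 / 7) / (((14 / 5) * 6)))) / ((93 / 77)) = -30184 / 155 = -194.74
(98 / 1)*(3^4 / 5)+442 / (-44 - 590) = 2515241 / 1585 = 1586.90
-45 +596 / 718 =-44.17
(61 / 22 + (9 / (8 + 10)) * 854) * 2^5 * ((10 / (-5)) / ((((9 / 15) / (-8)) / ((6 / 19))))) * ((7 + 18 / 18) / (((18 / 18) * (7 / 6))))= 794142.45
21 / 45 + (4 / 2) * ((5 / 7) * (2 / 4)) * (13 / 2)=1073 / 210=5.11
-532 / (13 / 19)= -10108 / 13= -777.54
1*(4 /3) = 4 /3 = 1.33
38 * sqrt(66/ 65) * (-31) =-1178 * sqrt(4290)/ 65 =-1187.03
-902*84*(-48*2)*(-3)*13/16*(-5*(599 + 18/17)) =53194350621.18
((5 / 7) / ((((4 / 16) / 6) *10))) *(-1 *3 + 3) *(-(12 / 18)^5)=0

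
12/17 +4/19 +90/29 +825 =7765429/9367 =829.02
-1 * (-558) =558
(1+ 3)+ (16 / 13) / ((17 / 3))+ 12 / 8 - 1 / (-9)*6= 8465 / 1326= 6.38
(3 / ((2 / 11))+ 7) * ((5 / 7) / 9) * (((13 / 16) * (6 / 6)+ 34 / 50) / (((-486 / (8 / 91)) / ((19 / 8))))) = -177707 / 148599360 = -0.00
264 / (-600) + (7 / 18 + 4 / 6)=277 / 450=0.62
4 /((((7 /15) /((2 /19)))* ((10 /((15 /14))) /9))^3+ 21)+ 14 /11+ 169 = 14707225125269 /86357354083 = 170.31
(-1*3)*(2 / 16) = -3 / 8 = -0.38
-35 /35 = -1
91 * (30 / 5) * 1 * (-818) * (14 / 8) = -781599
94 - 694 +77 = -523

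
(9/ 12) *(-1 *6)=-9/ 2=-4.50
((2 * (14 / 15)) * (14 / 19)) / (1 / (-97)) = -38024 / 285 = -133.42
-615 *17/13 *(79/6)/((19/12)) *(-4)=6607560/247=26751.26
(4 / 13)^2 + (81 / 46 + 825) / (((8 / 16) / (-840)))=-5398880392 / 3887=-1388958.17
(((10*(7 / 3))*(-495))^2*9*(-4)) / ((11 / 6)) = -2619540000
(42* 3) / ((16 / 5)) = 315 / 8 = 39.38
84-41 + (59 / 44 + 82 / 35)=71893 / 1540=46.68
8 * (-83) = -664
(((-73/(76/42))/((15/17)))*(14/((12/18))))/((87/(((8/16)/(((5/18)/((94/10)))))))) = -25722207/137750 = -186.73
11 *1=11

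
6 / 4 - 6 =-9 / 2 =-4.50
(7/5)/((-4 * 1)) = -7/20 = -0.35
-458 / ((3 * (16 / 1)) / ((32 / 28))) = -229 / 21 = -10.90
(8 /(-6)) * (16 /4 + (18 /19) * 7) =-808 /57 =-14.18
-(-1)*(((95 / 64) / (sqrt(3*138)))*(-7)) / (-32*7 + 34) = 7*sqrt(46) / 17664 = 0.00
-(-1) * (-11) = -11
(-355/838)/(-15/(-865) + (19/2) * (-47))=61415/64728377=0.00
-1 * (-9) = 9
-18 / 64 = -9 / 32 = -0.28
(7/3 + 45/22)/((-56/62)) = -8959/1848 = -4.85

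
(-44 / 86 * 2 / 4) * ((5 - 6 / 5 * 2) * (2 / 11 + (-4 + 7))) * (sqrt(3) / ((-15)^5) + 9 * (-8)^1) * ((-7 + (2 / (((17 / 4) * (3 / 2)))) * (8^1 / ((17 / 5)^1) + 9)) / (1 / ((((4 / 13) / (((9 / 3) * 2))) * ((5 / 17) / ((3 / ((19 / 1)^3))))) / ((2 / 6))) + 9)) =-148851823120 / 2559850157 - 3721295578 * sqrt(3) / 3498995183349375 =-58.15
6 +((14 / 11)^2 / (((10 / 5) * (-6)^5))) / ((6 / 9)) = 6.00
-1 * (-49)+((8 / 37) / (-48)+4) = 11765 / 222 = 53.00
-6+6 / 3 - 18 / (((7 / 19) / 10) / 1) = -3448 / 7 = -492.57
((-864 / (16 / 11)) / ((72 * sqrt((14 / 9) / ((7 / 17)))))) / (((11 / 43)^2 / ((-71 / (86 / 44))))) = 27477 * sqrt(34) / 68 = 2356.13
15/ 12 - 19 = -71/ 4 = -17.75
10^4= 10000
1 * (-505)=-505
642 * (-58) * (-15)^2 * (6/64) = -6283575/8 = -785446.88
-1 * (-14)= 14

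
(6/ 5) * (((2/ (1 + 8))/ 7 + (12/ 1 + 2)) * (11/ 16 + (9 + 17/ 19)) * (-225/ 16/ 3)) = -3554785/ 4256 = -835.24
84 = 84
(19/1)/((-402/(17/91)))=-323/36582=-0.01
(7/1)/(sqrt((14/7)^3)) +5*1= 7*sqrt(2)/4 +5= 7.47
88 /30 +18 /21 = 398 /105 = 3.79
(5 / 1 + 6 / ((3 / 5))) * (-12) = -180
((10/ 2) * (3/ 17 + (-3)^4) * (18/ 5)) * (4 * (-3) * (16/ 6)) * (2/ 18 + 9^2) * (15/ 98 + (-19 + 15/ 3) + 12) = 5834860800/ 833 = 7004634.81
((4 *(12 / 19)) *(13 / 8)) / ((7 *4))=0.15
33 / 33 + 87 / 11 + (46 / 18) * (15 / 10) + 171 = 12127 / 66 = 183.74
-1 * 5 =-5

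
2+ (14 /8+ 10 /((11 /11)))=55 /4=13.75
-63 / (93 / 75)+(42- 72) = -80.81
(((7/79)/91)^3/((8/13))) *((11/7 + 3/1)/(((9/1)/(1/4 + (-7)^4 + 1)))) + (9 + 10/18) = 50160811391/5249386233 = 9.56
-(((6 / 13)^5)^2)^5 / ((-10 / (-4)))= -1616562554929528121286279200913072586752 / 248964611489563539008570907677668091582005960023628671245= -0.00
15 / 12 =5 / 4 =1.25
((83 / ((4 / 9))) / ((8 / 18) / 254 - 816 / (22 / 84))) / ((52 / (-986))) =4630271283 / 4073978896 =1.14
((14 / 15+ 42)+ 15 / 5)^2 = 474721 / 225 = 2109.87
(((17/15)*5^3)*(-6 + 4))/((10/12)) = -340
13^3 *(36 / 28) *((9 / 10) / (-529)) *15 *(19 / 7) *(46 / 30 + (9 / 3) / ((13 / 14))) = -241624539 / 259210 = -932.16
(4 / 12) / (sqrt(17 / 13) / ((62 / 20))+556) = 1736527 / 2896525761- 155 * sqrt(221) / 5793051522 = 0.00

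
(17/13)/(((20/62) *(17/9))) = 279/130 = 2.15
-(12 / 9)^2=-16 / 9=-1.78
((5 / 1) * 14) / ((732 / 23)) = 805 / 366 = 2.20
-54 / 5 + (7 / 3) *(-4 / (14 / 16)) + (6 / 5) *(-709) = -13084 / 15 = -872.27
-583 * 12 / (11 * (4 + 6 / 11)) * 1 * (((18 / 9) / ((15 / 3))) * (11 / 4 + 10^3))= -56121.91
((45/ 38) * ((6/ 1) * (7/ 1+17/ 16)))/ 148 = 17415/ 44992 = 0.39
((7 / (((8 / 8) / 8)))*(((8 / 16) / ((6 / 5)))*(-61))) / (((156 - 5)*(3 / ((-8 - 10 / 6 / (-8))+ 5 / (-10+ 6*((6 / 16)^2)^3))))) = 556005903985 / 21339556164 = 26.06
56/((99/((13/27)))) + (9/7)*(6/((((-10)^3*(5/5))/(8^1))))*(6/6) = 492658/2338875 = 0.21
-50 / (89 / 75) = -3750 / 89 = -42.13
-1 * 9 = -9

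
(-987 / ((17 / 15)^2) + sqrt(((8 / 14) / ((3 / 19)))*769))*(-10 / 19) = 2220750 / 5491 - 20*sqrt(306831) / 399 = 376.67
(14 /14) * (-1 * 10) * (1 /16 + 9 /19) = -5.36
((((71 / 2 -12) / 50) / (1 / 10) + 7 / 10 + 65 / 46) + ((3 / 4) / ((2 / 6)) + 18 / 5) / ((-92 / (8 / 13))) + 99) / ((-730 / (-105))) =127722 / 8395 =15.21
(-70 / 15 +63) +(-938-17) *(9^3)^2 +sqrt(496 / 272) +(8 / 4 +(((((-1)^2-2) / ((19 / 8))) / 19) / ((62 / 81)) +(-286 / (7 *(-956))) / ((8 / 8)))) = -57013074784563797 / 112335258 +sqrt(527) / 17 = -507526093.30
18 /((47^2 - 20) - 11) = 0.01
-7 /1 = -7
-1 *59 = -59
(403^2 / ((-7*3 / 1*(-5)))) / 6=162409 / 630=257.79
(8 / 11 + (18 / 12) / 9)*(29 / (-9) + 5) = 472 / 297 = 1.59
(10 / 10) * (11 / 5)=11 / 5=2.20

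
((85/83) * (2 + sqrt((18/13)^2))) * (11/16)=10285/4316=2.38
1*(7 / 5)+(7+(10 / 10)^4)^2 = 327 / 5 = 65.40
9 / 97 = 0.09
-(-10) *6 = 60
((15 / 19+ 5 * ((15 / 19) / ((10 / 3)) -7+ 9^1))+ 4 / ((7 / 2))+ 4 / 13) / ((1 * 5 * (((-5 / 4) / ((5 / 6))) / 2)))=-92842 / 25935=-3.58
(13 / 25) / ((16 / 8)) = 13 / 50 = 0.26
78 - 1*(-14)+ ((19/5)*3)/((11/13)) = 5801/55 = 105.47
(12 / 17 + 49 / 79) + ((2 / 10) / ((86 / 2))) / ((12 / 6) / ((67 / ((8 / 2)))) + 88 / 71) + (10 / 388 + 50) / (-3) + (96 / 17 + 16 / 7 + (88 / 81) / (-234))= -89087766715514527 / 12010372446421440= -7.42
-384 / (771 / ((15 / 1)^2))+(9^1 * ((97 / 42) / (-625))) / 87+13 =-99.06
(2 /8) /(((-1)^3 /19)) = -19 /4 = -4.75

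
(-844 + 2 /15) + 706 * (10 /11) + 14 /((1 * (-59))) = -1969252 /9735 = -202.29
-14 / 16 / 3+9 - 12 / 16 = 191 / 24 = 7.96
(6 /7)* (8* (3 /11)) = 144 /77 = 1.87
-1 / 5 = -0.20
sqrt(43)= 6.56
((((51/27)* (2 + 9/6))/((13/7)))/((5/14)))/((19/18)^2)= 209916/23465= 8.95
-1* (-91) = 91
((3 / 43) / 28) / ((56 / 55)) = 165 / 67424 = 0.00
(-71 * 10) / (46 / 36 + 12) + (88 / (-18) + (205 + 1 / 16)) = 5048855 / 34416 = 146.70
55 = 55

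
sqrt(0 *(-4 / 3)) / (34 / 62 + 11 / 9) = 0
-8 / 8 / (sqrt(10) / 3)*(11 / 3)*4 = -22*sqrt(10) / 5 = -13.91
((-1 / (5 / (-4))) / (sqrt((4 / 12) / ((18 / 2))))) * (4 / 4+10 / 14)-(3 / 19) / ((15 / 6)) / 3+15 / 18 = 463 / 570+144 * sqrt(3) / 35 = 7.94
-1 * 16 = -16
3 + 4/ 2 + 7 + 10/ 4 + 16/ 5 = 177/ 10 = 17.70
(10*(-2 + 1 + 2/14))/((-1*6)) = 10/7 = 1.43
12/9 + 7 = 25/3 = 8.33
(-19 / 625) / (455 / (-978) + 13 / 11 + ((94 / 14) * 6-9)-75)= 1430814 / 2023740625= 0.00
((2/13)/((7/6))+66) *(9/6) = 9027/91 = 99.20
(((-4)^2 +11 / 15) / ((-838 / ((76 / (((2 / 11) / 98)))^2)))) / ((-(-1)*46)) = -105297593324 / 144555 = -728425.81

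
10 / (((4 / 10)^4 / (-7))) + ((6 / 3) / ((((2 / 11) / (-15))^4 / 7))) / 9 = 72058437.50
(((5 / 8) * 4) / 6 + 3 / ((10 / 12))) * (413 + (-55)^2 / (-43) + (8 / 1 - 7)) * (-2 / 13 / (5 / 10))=-3561257 / 8385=-424.72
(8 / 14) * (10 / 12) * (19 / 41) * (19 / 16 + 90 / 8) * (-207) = -1304445 / 2296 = -568.14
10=10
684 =684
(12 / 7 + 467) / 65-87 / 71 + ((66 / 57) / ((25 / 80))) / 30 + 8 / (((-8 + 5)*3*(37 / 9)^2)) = 76338485974 / 12604280325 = 6.06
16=16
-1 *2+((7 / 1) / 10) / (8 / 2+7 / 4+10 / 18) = -2144 / 1135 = -1.89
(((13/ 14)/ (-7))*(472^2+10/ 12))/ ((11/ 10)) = -7898735/ 294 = -26866.45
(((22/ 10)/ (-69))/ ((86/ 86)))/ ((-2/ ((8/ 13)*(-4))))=-176/ 4485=-0.04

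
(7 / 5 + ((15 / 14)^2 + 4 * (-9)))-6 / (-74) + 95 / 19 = -1028731 / 36260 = -28.37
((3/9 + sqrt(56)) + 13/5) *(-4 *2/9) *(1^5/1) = -16 *sqrt(14)/9 - 352/135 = -9.26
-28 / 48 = -7 / 12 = -0.58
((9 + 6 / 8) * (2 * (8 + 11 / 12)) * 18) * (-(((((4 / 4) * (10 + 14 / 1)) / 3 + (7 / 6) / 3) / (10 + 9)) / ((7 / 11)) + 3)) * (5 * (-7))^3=75341254625 / 152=495666148.85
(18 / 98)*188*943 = 1595556 / 49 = 32562.37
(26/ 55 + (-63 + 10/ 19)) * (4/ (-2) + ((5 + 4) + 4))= -64791/ 95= -682.01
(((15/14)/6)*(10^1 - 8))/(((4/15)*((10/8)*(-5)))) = -3/14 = -0.21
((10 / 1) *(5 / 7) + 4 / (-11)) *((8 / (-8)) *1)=-522 / 77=-6.78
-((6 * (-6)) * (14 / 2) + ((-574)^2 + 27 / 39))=-4279921 / 13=-329224.69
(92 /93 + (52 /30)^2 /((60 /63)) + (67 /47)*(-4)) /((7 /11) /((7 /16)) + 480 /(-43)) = 402697537 /2508954000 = 0.16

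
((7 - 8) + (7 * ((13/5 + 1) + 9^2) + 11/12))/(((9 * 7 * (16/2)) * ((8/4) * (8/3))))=35527/161280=0.22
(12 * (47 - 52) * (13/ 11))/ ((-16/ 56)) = 2730/ 11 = 248.18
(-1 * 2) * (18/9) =-4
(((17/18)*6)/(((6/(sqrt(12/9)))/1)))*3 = 17*sqrt(3)/9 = 3.27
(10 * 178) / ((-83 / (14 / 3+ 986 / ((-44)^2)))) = -111.00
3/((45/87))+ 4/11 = 339/55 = 6.16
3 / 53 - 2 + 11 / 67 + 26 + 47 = 252905 / 3551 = 71.22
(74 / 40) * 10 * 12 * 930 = 206460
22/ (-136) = -11/ 68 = -0.16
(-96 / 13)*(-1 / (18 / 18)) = 96 / 13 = 7.38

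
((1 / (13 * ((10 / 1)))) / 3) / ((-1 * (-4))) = 0.00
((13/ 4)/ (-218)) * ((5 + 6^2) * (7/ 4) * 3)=-11193/ 3488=-3.21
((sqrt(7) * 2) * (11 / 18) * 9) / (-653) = -11 * sqrt(7) / 653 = -0.04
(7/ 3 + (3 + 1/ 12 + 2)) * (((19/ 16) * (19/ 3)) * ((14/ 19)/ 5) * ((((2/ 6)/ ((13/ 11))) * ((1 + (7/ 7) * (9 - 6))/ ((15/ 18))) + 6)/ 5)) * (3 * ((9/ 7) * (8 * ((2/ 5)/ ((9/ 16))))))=6466384/ 24375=265.29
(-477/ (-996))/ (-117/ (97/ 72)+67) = -15423/ 639100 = -0.02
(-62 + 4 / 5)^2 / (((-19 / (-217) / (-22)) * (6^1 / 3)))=-223509132 / 475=-470545.54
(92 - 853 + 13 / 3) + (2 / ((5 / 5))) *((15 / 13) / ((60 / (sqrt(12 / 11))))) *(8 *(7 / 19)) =-2270 / 3 + 56 *sqrt(33) / 2717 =-756.55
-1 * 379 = -379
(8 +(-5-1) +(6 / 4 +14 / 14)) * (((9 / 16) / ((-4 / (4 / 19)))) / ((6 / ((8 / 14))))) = -27 / 2128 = -0.01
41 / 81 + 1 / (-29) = 1108 / 2349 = 0.47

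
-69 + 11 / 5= -334 / 5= -66.80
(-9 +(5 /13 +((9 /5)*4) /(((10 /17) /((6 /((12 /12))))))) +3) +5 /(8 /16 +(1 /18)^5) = 4779288751 /61411025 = 77.82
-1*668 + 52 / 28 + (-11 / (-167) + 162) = -589266 / 1169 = -504.08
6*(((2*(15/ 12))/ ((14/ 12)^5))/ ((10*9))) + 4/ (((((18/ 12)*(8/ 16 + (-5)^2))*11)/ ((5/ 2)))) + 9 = 257429077/ 28286181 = 9.10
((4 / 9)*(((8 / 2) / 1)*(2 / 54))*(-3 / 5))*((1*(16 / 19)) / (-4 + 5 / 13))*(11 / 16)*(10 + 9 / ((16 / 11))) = 37037 / 361665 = 0.10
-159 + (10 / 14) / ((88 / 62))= -48817 / 308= -158.50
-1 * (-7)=7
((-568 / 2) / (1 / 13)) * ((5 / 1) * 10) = -184600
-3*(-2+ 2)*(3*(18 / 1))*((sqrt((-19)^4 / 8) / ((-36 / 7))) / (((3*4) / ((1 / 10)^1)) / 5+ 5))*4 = 0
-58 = -58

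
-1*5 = -5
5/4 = 1.25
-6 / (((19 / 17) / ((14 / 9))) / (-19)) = 476 / 3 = 158.67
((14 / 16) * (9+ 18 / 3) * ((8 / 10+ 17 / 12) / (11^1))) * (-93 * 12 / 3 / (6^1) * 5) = -144305 / 176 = -819.91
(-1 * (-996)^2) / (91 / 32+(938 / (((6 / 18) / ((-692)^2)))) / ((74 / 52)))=-1174546944 / 1121139385639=-0.00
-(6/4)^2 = -9/4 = -2.25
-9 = -9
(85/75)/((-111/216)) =-408/185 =-2.21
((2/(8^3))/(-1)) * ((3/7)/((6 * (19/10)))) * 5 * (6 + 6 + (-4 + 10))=-225/17024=-0.01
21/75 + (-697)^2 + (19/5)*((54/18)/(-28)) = 340066211/700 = 485808.87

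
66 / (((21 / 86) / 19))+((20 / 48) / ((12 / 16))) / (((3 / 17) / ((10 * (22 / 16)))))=3915109 / 756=5178.72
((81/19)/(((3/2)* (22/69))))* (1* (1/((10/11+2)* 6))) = 621/1216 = 0.51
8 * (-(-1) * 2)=16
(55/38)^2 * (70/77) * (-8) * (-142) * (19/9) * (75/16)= 2440625/114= 21408.99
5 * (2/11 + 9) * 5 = 2525/11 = 229.55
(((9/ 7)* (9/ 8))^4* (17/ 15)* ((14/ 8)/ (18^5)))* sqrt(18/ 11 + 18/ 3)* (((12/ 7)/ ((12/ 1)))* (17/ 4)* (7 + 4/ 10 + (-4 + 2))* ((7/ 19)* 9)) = 17065161* sqrt(231)/ 1879231692800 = 0.00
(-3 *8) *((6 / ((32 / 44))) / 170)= -1.16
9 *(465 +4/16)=16749/4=4187.25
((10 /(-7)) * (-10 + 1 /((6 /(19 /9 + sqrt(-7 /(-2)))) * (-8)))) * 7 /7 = 5 * sqrt(14) /336 + 21695 /1512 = 14.40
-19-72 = -91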